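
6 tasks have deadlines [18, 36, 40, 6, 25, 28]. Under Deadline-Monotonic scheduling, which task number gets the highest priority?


Sort tasks by relative deadline (ascending):
  Task 4: deadline = 6
  Task 1: deadline = 18
  Task 5: deadline = 25
  Task 6: deadline = 28
  Task 2: deadline = 36
  Task 3: deadline = 40
Priority order (highest first): [4, 1, 5, 6, 2, 3]
Highest priority task = 4

4


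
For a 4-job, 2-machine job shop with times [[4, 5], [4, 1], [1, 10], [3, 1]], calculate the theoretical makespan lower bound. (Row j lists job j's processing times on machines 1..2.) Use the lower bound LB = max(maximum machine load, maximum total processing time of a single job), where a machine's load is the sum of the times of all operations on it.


Machine loads:
  Machine 1: 4 + 4 + 1 + 3 = 12
  Machine 2: 5 + 1 + 10 + 1 = 17
Max machine load = 17
Job totals:
  Job 1: 9
  Job 2: 5
  Job 3: 11
  Job 4: 4
Max job total = 11
Lower bound = max(17, 11) = 17

17


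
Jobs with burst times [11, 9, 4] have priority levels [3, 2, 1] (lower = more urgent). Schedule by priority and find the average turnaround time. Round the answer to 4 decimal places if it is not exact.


Sort by priority (ascending = highest first):
Order: [(1, 4), (2, 9), (3, 11)]
Completion times:
  Priority 1, burst=4, C=4
  Priority 2, burst=9, C=13
  Priority 3, burst=11, C=24
Average turnaround = 41/3 = 13.6667

13.6667


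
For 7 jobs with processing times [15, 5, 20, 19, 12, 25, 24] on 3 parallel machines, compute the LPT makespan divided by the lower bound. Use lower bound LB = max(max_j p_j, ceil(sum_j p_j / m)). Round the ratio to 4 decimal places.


LPT order: [25, 24, 20, 19, 15, 12, 5]
Machine loads after assignment: [42, 39, 39]
LPT makespan = 42
Lower bound = max(max_job, ceil(total/3)) = max(25, 40) = 40
Ratio = 42 / 40 = 1.05

1.05


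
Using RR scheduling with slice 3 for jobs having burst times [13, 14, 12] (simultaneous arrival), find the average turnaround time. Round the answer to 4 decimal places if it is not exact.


Time quantum = 3
Execution trace:
  J1 runs 3 units, time = 3
  J2 runs 3 units, time = 6
  J3 runs 3 units, time = 9
  J1 runs 3 units, time = 12
  J2 runs 3 units, time = 15
  J3 runs 3 units, time = 18
  J1 runs 3 units, time = 21
  J2 runs 3 units, time = 24
  J3 runs 3 units, time = 27
  J1 runs 3 units, time = 30
  J2 runs 3 units, time = 33
  J3 runs 3 units, time = 36
  J1 runs 1 units, time = 37
  J2 runs 2 units, time = 39
Finish times: [37, 39, 36]
Average turnaround = 112/3 = 37.3333

37.3333


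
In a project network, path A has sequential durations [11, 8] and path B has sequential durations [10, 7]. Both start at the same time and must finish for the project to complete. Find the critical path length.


Path A total = 11 + 8 = 19
Path B total = 10 + 7 = 17
Critical path = longest path = max(19, 17) = 19

19


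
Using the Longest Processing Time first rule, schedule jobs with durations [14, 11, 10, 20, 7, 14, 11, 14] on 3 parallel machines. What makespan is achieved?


Sort jobs in decreasing order (LPT): [20, 14, 14, 14, 11, 11, 10, 7]
Assign each job to the least loaded machine:
  Machine 1: jobs [20, 11], load = 31
  Machine 2: jobs [14, 14, 7], load = 35
  Machine 3: jobs [14, 11, 10], load = 35
Makespan = max load = 35

35


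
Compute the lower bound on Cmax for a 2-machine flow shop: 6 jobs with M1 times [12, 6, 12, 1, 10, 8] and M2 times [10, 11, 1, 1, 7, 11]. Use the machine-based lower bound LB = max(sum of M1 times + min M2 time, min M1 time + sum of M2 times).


LB1 = sum(M1 times) + min(M2 times) = 49 + 1 = 50
LB2 = min(M1 times) + sum(M2 times) = 1 + 41 = 42
Lower bound = max(LB1, LB2) = max(50, 42) = 50

50


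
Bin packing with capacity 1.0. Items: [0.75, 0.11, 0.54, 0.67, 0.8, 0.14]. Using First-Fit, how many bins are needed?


Place items sequentially using First-Fit:
  Item 0.75 -> new Bin 1
  Item 0.11 -> Bin 1 (now 0.86)
  Item 0.54 -> new Bin 2
  Item 0.67 -> new Bin 3
  Item 0.8 -> new Bin 4
  Item 0.14 -> Bin 1 (now 1.0)
Total bins used = 4

4


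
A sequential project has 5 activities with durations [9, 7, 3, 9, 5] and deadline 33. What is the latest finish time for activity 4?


LF(activity 4) = deadline - sum of successor durations
Successors: activities 5 through 5 with durations [5]
Sum of successor durations = 5
LF = 33 - 5 = 28

28


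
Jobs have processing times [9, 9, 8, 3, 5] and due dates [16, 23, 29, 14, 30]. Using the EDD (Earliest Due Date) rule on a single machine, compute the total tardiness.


Sort by due date (EDD order): [(3, 14), (9, 16), (9, 23), (8, 29), (5, 30)]
Compute completion times and tardiness:
  Job 1: p=3, d=14, C=3, tardiness=max(0,3-14)=0
  Job 2: p=9, d=16, C=12, tardiness=max(0,12-16)=0
  Job 3: p=9, d=23, C=21, tardiness=max(0,21-23)=0
  Job 4: p=8, d=29, C=29, tardiness=max(0,29-29)=0
  Job 5: p=5, d=30, C=34, tardiness=max(0,34-30)=4
Total tardiness = 4

4


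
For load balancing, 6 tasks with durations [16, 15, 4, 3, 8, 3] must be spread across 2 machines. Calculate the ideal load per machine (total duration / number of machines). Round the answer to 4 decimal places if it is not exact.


Total processing time = 16 + 15 + 4 + 3 + 8 + 3 = 49
Number of machines = 2
Ideal balanced load = 49 / 2 = 24.5

24.5


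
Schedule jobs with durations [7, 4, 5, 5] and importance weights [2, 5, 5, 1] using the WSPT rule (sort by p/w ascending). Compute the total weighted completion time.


Compute p/w ratios and sort ascending (WSPT): [(4, 5), (5, 5), (7, 2), (5, 1)]
Compute weighted completion times:
  Job (p=4,w=5): C=4, w*C=5*4=20
  Job (p=5,w=5): C=9, w*C=5*9=45
  Job (p=7,w=2): C=16, w*C=2*16=32
  Job (p=5,w=1): C=21, w*C=1*21=21
Total weighted completion time = 118

118


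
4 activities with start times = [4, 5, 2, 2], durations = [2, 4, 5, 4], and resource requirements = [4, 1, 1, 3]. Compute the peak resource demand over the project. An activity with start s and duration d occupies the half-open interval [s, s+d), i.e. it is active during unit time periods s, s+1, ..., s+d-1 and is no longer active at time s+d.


Each activity i is active on [start_i, start_i + duration_i).
Compute total resource usage per time slot:
  t=0: active resources = [], total = 0
  t=1: active resources = [], total = 0
  t=2: active resources = [1, 3], total = 4
  t=3: active resources = [1, 3], total = 4
  t=4: active resources = [4, 1, 3], total = 8
  t=5: active resources = [4, 1, 1, 3], total = 9
  t=6: active resources = [1, 1], total = 2
  t=7: active resources = [1], total = 1
  t=8: active resources = [1], total = 1
Peak resource demand = 9

9


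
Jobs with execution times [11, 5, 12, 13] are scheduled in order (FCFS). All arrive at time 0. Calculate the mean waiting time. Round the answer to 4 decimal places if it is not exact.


FCFS order (as given): [11, 5, 12, 13]
Waiting times:
  Job 1: wait = 0
  Job 2: wait = 11
  Job 3: wait = 16
  Job 4: wait = 28
Sum of waiting times = 55
Average waiting time = 55/4 = 13.75

13.75


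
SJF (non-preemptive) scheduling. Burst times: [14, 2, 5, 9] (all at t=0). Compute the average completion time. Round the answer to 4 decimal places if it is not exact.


SJF order (ascending): [2, 5, 9, 14]
Completion times:
  Job 1: burst=2, C=2
  Job 2: burst=5, C=7
  Job 3: burst=9, C=16
  Job 4: burst=14, C=30
Average completion = 55/4 = 13.75

13.75


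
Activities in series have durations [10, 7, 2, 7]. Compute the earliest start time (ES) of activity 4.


Activity 4 starts after activities 1 through 3 complete.
Predecessor durations: [10, 7, 2]
ES = 10 + 7 + 2 = 19

19


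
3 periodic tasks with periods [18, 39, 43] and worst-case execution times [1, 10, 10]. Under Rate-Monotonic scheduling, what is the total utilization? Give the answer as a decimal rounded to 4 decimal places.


Compute individual utilizations (exact fractions):
  Task 1: C/T = 1/18 (approx. 0.0556)
  Task 2: C/T = 10/39 (approx. 0.2564)
  Task 3: C/T = 10/43 (approx. 0.2326)
Total utilization U = 1/18 + 10/39 + 10/43 = 5479/10062
Rounded to 4 decimal places: U = 0.5445
RM (Liu & Layland) bound for 3 tasks = 0.779763; compare with U = 5479/10062 (approx. 0.544524)
U <= bound, so schedulable by RM sufficient condition.

0.5445


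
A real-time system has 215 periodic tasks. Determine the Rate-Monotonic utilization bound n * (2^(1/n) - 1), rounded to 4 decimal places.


Compute 2^(1/215) = 1.0032291429
Subtract 1: 1.0032291429 - 1 = 0.0032291429
Multiply by n: 215 * 0.0032291429 = 0.6942657235
Round to 4 dp: 0.6943

0.6943


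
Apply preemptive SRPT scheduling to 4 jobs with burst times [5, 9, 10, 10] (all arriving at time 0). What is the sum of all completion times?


Since all jobs arrive at t=0, SRPT equals SPT ordering.
SPT order: [5, 9, 10, 10]
Completion times:
  Job 1: p=5, C=5
  Job 2: p=9, C=14
  Job 3: p=10, C=24
  Job 4: p=10, C=34
Total completion time = 5 + 14 + 24 + 34 = 77

77


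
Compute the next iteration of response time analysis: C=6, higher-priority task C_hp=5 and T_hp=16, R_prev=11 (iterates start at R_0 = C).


R_next = C + ceil(R_prev / T_hp) * C_hp
ceil(11 / 16) = ceil(0.6875) = 1
Interference = 1 * 5 = 5
R_next = 6 + 5 = 11
R_next = R_prev, so the iteration has converged (response time = 11).

11


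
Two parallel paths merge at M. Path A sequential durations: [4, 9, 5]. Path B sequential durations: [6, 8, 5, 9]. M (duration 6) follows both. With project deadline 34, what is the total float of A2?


Forward pass: ES(A2) = sum of predecessors on chain A = 4
EF = ES + duration = 4 + 9 = 13
Backward pass: LF(M) = deadline = 34; LS(M) = 34 - 6 = 28
LF(A2) = LS(M) - sum(successors on chain A) = 28 - 5 = 23
LS = LF - duration = 23 - 9 = 14
Total float = LS - ES = 14 - 4 = 10

10


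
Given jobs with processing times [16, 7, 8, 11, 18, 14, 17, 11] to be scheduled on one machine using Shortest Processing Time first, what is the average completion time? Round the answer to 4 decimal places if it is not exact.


Sort jobs by processing time (SPT order): [7, 8, 11, 11, 14, 16, 17, 18]
Compute completion times sequentially:
  Job 1: processing = 7, completes at 7
  Job 2: processing = 8, completes at 15
  Job 3: processing = 11, completes at 26
  Job 4: processing = 11, completes at 37
  Job 5: processing = 14, completes at 51
  Job 6: processing = 16, completes at 67
  Job 7: processing = 17, completes at 84
  Job 8: processing = 18, completes at 102
Sum of completion times = 389
Average completion time = 389/8 = 48.625

48.625


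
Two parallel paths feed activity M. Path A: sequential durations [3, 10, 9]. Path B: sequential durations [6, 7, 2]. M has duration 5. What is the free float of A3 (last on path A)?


ES(A3) = sum of predecessors on chain A = 13
EF(A3) = ES + duration = 13 + 9 = 22
Successor of A3 is M. ES(M) = max(sum(A), sum(B)) = max(22, 15) = 22
Free float = ES(successor) - EF(current) = 22 - 22 = 0

0


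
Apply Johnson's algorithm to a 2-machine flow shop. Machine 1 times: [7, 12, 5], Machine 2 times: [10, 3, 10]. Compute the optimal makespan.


Apply Johnson's rule:
  Group 1 (a <= b): [(3, 5, 10), (1, 7, 10)]
  Group 2 (a > b): [(2, 12, 3)]
Optimal job order: [3, 1, 2]
Schedule:
  Job 3: M1 done at 5, M2 done at 15
  Job 1: M1 done at 12, M2 done at 25
  Job 2: M1 done at 24, M2 done at 28
Makespan = 28

28


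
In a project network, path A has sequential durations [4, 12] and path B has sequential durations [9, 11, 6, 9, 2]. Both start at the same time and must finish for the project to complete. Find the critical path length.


Path A total = 4 + 12 = 16
Path B total = 9 + 11 + 6 + 9 + 2 = 37
Critical path = longest path = max(16, 37) = 37

37


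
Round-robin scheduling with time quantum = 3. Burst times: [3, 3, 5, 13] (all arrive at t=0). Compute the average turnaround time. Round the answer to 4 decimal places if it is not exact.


Time quantum = 3
Execution trace:
  J1 runs 3 units, time = 3
  J2 runs 3 units, time = 6
  J3 runs 3 units, time = 9
  J4 runs 3 units, time = 12
  J3 runs 2 units, time = 14
  J4 runs 3 units, time = 17
  J4 runs 3 units, time = 20
  J4 runs 3 units, time = 23
  J4 runs 1 units, time = 24
Finish times: [3, 6, 14, 24]
Average turnaround = 47/4 = 11.75

11.75


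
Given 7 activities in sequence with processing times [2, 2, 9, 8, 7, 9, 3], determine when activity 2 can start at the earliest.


Activity 2 starts after activities 1 through 1 complete.
Predecessor durations: [2]
ES = 2 = 2

2


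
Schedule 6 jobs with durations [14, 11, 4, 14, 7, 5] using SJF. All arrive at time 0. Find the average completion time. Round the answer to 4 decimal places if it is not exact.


SJF order (ascending): [4, 5, 7, 11, 14, 14]
Completion times:
  Job 1: burst=4, C=4
  Job 2: burst=5, C=9
  Job 3: burst=7, C=16
  Job 4: burst=11, C=27
  Job 5: burst=14, C=41
  Job 6: burst=14, C=55
Average completion = 152/6 = 25.3333

25.3333


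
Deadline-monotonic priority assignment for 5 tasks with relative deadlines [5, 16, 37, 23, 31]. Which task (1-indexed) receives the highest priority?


Sort tasks by relative deadline (ascending):
  Task 1: deadline = 5
  Task 2: deadline = 16
  Task 4: deadline = 23
  Task 5: deadline = 31
  Task 3: deadline = 37
Priority order (highest first): [1, 2, 4, 5, 3]
Highest priority task = 1

1


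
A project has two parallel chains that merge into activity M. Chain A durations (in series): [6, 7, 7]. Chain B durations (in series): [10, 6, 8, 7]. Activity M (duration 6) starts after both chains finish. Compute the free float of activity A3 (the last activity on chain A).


ES(A3) = sum of predecessors on chain A = 13
EF(A3) = ES + duration = 13 + 7 = 20
Successor of A3 is M. ES(M) = max(sum(A), sum(B)) = max(20, 31) = 31
Free float = ES(successor) - EF(current) = 31 - 20 = 11

11


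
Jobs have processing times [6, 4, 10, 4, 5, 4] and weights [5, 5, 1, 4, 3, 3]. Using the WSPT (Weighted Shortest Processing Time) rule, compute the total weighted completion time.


Compute p/w ratios and sort ascending (WSPT): [(4, 5), (4, 4), (6, 5), (4, 3), (5, 3), (10, 1)]
Compute weighted completion times:
  Job (p=4,w=5): C=4, w*C=5*4=20
  Job (p=4,w=4): C=8, w*C=4*8=32
  Job (p=6,w=5): C=14, w*C=5*14=70
  Job (p=4,w=3): C=18, w*C=3*18=54
  Job (p=5,w=3): C=23, w*C=3*23=69
  Job (p=10,w=1): C=33, w*C=1*33=33
Total weighted completion time = 278

278


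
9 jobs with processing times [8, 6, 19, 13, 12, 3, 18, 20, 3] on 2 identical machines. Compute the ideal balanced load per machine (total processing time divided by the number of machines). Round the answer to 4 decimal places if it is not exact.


Total processing time = 8 + 6 + 19 + 13 + 12 + 3 + 18 + 20 + 3 = 102
Number of machines = 2
Ideal balanced load = 102 / 2 = 51.0

51.0


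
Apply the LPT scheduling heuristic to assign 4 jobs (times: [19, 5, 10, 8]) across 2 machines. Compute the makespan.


Sort jobs in decreasing order (LPT): [19, 10, 8, 5]
Assign each job to the least loaded machine:
  Machine 1: jobs [19], load = 19
  Machine 2: jobs [10, 8, 5], load = 23
Makespan = max load = 23

23


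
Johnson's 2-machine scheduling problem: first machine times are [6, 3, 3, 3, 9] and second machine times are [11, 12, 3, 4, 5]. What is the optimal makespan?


Apply Johnson's rule:
  Group 1 (a <= b): [(2, 3, 12), (3, 3, 3), (4, 3, 4), (1, 6, 11)]
  Group 2 (a > b): [(5, 9, 5)]
Optimal job order: [2, 3, 4, 1, 5]
Schedule:
  Job 2: M1 done at 3, M2 done at 15
  Job 3: M1 done at 6, M2 done at 18
  Job 4: M1 done at 9, M2 done at 22
  Job 1: M1 done at 15, M2 done at 33
  Job 5: M1 done at 24, M2 done at 38
Makespan = 38

38


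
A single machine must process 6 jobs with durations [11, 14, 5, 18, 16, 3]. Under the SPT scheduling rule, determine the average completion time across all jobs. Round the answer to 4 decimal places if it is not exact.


Sort jobs by processing time (SPT order): [3, 5, 11, 14, 16, 18]
Compute completion times sequentially:
  Job 1: processing = 3, completes at 3
  Job 2: processing = 5, completes at 8
  Job 3: processing = 11, completes at 19
  Job 4: processing = 14, completes at 33
  Job 5: processing = 16, completes at 49
  Job 6: processing = 18, completes at 67
Sum of completion times = 179
Average completion time = 179/6 = 29.8333

29.8333


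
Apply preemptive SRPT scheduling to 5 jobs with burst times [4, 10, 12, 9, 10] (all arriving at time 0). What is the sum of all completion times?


Since all jobs arrive at t=0, SRPT equals SPT ordering.
SPT order: [4, 9, 10, 10, 12]
Completion times:
  Job 1: p=4, C=4
  Job 2: p=9, C=13
  Job 3: p=10, C=23
  Job 4: p=10, C=33
  Job 5: p=12, C=45
Total completion time = 4 + 13 + 23 + 33 + 45 = 118

118


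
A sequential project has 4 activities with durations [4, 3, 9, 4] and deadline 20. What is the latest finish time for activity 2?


LF(activity 2) = deadline - sum of successor durations
Successors: activities 3 through 4 with durations [9, 4]
Sum of successor durations = 13
LF = 20 - 13 = 7

7


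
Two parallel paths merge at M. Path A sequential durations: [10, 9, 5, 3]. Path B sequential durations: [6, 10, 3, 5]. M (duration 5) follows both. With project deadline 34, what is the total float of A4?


Forward pass: ES(A4) = sum of predecessors on chain A = 24
EF = ES + duration = 24 + 3 = 27
Backward pass: LF(M) = deadline = 34; LS(M) = 34 - 5 = 29
LF(A4) = LS(M) - sum(successors on chain A) = 29 - 0 = 29
LS = LF - duration = 29 - 3 = 26
Total float = LS - ES = 26 - 24 = 2

2


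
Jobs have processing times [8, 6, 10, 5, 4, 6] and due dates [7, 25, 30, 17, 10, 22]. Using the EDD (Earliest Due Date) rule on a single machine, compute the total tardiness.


Sort by due date (EDD order): [(8, 7), (4, 10), (5, 17), (6, 22), (6, 25), (10, 30)]
Compute completion times and tardiness:
  Job 1: p=8, d=7, C=8, tardiness=max(0,8-7)=1
  Job 2: p=4, d=10, C=12, tardiness=max(0,12-10)=2
  Job 3: p=5, d=17, C=17, tardiness=max(0,17-17)=0
  Job 4: p=6, d=22, C=23, tardiness=max(0,23-22)=1
  Job 5: p=6, d=25, C=29, tardiness=max(0,29-25)=4
  Job 6: p=10, d=30, C=39, tardiness=max(0,39-30)=9
Total tardiness = 17

17


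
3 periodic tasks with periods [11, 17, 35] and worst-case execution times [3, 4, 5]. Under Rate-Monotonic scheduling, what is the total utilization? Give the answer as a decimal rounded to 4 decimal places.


Compute individual utilizations (exact fractions):
  Task 1: C/T = 3/11 (approx. 0.2727)
  Task 2: C/T = 4/17 (approx. 0.2353)
  Task 3: C/T = 5/35 = 1/7 (approx. 0.1429)
Total utilization U = 3/11 + 4/17 + 1/7 = 852/1309
Rounded to 4 decimal places: U = 0.6509
RM (Liu & Layland) bound for 3 tasks = 0.779763; compare with U = 852/1309 (approx. 0.650879)
U <= bound, so schedulable by RM sufficient condition.

0.6509


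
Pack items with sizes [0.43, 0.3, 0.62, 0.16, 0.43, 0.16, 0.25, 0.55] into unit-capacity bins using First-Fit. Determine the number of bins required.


Place items sequentially using First-Fit:
  Item 0.43 -> new Bin 1
  Item 0.3 -> Bin 1 (now 0.73)
  Item 0.62 -> new Bin 2
  Item 0.16 -> Bin 1 (now 0.89)
  Item 0.43 -> new Bin 3
  Item 0.16 -> Bin 2 (now 0.78)
  Item 0.25 -> Bin 3 (now 0.68)
  Item 0.55 -> new Bin 4
Total bins used = 4

4


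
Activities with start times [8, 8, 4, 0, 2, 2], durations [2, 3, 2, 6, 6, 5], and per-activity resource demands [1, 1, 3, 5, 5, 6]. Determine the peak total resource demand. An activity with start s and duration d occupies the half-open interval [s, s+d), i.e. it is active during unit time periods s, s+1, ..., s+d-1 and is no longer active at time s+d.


Each activity i is active on [start_i, start_i + duration_i).
Compute total resource usage per time slot:
  t=0: active resources = [5], total = 5
  t=1: active resources = [5], total = 5
  t=2: active resources = [5, 5, 6], total = 16
  t=3: active resources = [5, 5, 6], total = 16
  t=4: active resources = [3, 5, 5, 6], total = 19
  t=5: active resources = [3, 5, 5, 6], total = 19
  t=6: active resources = [5, 6], total = 11
  t=7: active resources = [5], total = 5
  t=8: active resources = [1, 1], total = 2
  t=9: active resources = [1, 1], total = 2
  t=10: active resources = [1], total = 1
Peak resource demand = 19

19


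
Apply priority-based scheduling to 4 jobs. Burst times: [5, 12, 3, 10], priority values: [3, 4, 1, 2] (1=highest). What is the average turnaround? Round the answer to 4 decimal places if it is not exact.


Sort by priority (ascending = highest first):
Order: [(1, 3), (2, 10), (3, 5), (4, 12)]
Completion times:
  Priority 1, burst=3, C=3
  Priority 2, burst=10, C=13
  Priority 3, burst=5, C=18
  Priority 4, burst=12, C=30
Average turnaround = 64/4 = 16.0

16.0


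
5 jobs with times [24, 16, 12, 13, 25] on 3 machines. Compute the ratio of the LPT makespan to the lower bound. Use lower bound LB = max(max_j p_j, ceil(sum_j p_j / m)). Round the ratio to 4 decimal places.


LPT order: [25, 24, 16, 13, 12]
Machine loads after assignment: [25, 36, 29]
LPT makespan = 36
Lower bound = max(max_job, ceil(total/3)) = max(25, 30) = 30
Ratio = 36 / 30 = 1.2

1.2


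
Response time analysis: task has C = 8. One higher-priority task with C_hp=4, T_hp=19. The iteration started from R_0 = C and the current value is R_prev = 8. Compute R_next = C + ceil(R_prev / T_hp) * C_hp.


R_next = C + ceil(R_prev / T_hp) * C_hp
ceil(8 / 19) = ceil(0.4211) = 1
Interference = 1 * 4 = 4
R_next = 8 + 4 = 12

12


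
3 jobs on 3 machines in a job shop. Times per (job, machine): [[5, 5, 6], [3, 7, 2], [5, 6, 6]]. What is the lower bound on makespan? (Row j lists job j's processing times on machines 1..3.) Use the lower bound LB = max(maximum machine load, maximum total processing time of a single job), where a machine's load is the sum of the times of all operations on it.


Machine loads:
  Machine 1: 5 + 3 + 5 = 13
  Machine 2: 5 + 7 + 6 = 18
  Machine 3: 6 + 2 + 6 = 14
Max machine load = 18
Job totals:
  Job 1: 16
  Job 2: 12
  Job 3: 17
Max job total = 17
Lower bound = max(18, 17) = 18

18


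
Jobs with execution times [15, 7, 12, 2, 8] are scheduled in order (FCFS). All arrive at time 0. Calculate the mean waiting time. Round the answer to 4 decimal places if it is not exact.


FCFS order (as given): [15, 7, 12, 2, 8]
Waiting times:
  Job 1: wait = 0
  Job 2: wait = 15
  Job 3: wait = 22
  Job 4: wait = 34
  Job 5: wait = 36
Sum of waiting times = 107
Average waiting time = 107/5 = 21.4

21.4


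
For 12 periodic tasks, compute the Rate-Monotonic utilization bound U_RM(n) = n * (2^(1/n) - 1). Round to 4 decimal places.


Compute 2^(1/12) = 1.0594630944
Subtract 1: 1.0594630944 - 1 = 0.0594630944
Multiply by n: 12 * 0.0594630944 = 0.7135571328
Round to 4 dp: 0.7136

0.7136


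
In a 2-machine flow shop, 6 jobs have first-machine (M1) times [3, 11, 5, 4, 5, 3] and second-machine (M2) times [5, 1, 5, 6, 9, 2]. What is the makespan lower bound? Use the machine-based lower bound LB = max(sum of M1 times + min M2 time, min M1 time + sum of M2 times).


LB1 = sum(M1 times) + min(M2 times) = 31 + 1 = 32
LB2 = min(M1 times) + sum(M2 times) = 3 + 28 = 31
Lower bound = max(LB1, LB2) = max(32, 31) = 32

32


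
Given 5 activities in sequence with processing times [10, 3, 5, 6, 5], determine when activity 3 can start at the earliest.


Activity 3 starts after activities 1 through 2 complete.
Predecessor durations: [10, 3]
ES = 10 + 3 = 13

13


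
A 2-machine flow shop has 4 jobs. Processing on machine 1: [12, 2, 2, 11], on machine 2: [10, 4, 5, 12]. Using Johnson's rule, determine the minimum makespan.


Apply Johnson's rule:
  Group 1 (a <= b): [(2, 2, 4), (3, 2, 5), (4, 11, 12)]
  Group 2 (a > b): [(1, 12, 10)]
Optimal job order: [2, 3, 4, 1]
Schedule:
  Job 2: M1 done at 2, M2 done at 6
  Job 3: M1 done at 4, M2 done at 11
  Job 4: M1 done at 15, M2 done at 27
  Job 1: M1 done at 27, M2 done at 37
Makespan = 37

37


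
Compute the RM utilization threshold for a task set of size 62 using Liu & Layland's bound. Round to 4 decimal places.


Compute 2^(1/62) = 1.0112425207
Subtract 1: 1.0112425207 - 1 = 0.0112425207
Multiply by n: 62 * 0.0112425207 = 0.6970362834
Round to 4 dp: 0.6970

0.6970


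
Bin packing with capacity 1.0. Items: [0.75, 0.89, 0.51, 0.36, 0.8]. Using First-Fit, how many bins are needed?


Place items sequentially using First-Fit:
  Item 0.75 -> new Bin 1
  Item 0.89 -> new Bin 2
  Item 0.51 -> new Bin 3
  Item 0.36 -> Bin 3 (now 0.87)
  Item 0.8 -> new Bin 4
Total bins used = 4

4


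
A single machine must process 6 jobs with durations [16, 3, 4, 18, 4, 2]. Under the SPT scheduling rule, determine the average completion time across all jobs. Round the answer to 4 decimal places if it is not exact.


Sort jobs by processing time (SPT order): [2, 3, 4, 4, 16, 18]
Compute completion times sequentially:
  Job 1: processing = 2, completes at 2
  Job 2: processing = 3, completes at 5
  Job 3: processing = 4, completes at 9
  Job 4: processing = 4, completes at 13
  Job 5: processing = 16, completes at 29
  Job 6: processing = 18, completes at 47
Sum of completion times = 105
Average completion time = 105/6 = 17.5

17.5


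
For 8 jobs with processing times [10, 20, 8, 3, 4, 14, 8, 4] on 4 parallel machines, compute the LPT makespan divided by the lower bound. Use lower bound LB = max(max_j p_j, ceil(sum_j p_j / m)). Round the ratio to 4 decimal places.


LPT order: [20, 14, 10, 8, 8, 4, 4, 3]
Machine loads after assignment: [20, 18, 17, 16]
LPT makespan = 20
Lower bound = max(max_job, ceil(total/4)) = max(20, 18) = 20
Ratio = 20 / 20 = 1.0

1.0


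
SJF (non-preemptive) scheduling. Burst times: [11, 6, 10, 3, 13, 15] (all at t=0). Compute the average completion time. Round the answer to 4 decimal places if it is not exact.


SJF order (ascending): [3, 6, 10, 11, 13, 15]
Completion times:
  Job 1: burst=3, C=3
  Job 2: burst=6, C=9
  Job 3: burst=10, C=19
  Job 4: burst=11, C=30
  Job 5: burst=13, C=43
  Job 6: burst=15, C=58
Average completion = 162/6 = 27.0

27.0


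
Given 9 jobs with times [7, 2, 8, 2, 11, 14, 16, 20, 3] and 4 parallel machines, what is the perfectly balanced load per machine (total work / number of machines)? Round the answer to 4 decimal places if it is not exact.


Total processing time = 7 + 2 + 8 + 2 + 11 + 14 + 16 + 20 + 3 = 83
Number of machines = 4
Ideal balanced load = 83 / 4 = 20.75

20.75


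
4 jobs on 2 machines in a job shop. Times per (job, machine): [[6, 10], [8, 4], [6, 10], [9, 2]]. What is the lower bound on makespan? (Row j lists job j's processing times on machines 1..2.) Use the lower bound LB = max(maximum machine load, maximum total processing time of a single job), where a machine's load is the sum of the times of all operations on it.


Machine loads:
  Machine 1: 6 + 8 + 6 + 9 = 29
  Machine 2: 10 + 4 + 10 + 2 = 26
Max machine load = 29
Job totals:
  Job 1: 16
  Job 2: 12
  Job 3: 16
  Job 4: 11
Max job total = 16
Lower bound = max(29, 16) = 29

29


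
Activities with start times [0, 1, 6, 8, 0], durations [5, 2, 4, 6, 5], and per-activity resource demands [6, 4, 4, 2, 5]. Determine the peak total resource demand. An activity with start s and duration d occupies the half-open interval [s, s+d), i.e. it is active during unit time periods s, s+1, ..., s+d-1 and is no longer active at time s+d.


Each activity i is active on [start_i, start_i + duration_i).
Compute total resource usage per time slot:
  t=0: active resources = [6, 5], total = 11
  t=1: active resources = [6, 4, 5], total = 15
  t=2: active resources = [6, 4, 5], total = 15
  t=3: active resources = [6, 5], total = 11
  t=4: active resources = [6, 5], total = 11
  t=5: active resources = [], total = 0
  t=6: active resources = [4], total = 4
  t=7: active resources = [4], total = 4
  t=8: active resources = [4, 2], total = 6
  t=9: active resources = [4, 2], total = 6
  t=10: active resources = [2], total = 2
  t=11: active resources = [2], total = 2
  t=12: active resources = [2], total = 2
  t=13: active resources = [2], total = 2
Peak resource demand = 15

15


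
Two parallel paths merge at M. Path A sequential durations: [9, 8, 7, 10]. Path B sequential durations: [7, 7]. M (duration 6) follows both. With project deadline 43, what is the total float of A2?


Forward pass: ES(A2) = sum of predecessors on chain A = 9
EF = ES + duration = 9 + 8 = 17
Backward pass: LF(M) = deadline = 43; LS(M) = 43 - 6 = 37
LF(A2) = LS(M) - sum(successors on chain A) = 37 - 17 = 20
LS = LF - duration = 20 - 8 = 12
Total float = LS - ES = 12 - 9 = 3

3


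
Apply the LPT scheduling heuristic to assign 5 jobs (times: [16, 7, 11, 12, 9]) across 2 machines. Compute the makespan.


Sort jobs in decreasing order (LPT): [16, 12, 11, 9, 7]
Assign each job to the least loaded machine:
  Machine 1: jobs [16, 9], load = 25
  Machine 2: jobs [12, 11, 7], load = 30
Makespan = max load = 30

30


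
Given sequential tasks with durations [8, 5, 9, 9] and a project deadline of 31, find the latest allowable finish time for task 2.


LF(activity 2) = deadline - sum of successor durations
Successors: activities 3 through 4 with durations [9, 9]
Sum of successor durations = 18
LF = 31 - 18 = 13

13


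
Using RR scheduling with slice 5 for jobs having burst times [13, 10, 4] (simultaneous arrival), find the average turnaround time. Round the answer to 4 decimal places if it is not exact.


Time quantum = 5
Execution trace:
  J1 runs 5 units, time = 5
  J2 runs 5 units, time = 10
  J3 runs 4 units, time = 14
  J1 runs 5 units, time = 19
  J2 runs 5 units, time = 24
  J1 runs 3 units, time = 27
Finish times: [27, 24, 14]
Average turnaround = 65/3 = 21.6667

21.6667


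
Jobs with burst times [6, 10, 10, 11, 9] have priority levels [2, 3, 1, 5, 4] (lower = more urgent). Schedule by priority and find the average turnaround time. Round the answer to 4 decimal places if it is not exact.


Sort by priority (ascending = highest first):
Order: [(1, 10), (2, 6), (3, 10), (4, 9), (5, 11)]
Completion times:
  Priority 1, burst=10, C=10
  Priority 2, burst=6, C=16
  Priority 3, burst=10, C=26
  Priority 4, burst=9, C=35
  Priority 5, burst=11, C=46
Average turnaround = 133/5 = 26.6

26.6


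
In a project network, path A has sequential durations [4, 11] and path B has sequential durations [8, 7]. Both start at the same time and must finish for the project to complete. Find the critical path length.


Path A total = 4 + 11 = 15
Path B total = 8 + 7 = 15
Critical path = longest path = max(15, 15) = 15

15


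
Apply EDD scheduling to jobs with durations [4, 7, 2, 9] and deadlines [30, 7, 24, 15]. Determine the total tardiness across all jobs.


Sort by due date (EDD order): [(7, 7), (9, 15), (2, 24), (4, 30)]
Compute completion times and tardiness:
  Job 1: p=7, d=7, C=7, tardiness=max(0,7-7)=0
  Job 2: p=9, d=15, C=16, tardiness=max(0,16-15)=1
  Job 3: p=2, d=24, C=18, tardiness=max(0,18-24)=0
  Job 4: p=4, d=30, C=22, tardiness=max(0,22-30)=0
Total tardiness = 1

1


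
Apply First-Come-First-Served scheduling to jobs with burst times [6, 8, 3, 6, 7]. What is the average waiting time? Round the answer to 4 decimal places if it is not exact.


FCFS order (as given): [6, 8, 3, 6, 7]
Waiting times:
  Job 1: wait = 0
  Job 2: wait = 6
  Job 3: wait = 14
  Job 4: wait = 17
  Job 5: wait = 23
Sum of waiting times = 60
Average waiting time = 60/5 = 12.0

12.0


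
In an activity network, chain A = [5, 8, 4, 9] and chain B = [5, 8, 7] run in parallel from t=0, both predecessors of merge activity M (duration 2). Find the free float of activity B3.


ES(B3) = sum of predecessors on chain B = 13
EF(B3) = ES + duration = 13 + 7 = 20
Successor of B3 is M. ES(M) = max(sum(A), sum(B)) = max(26, 20) = 26
Free float = ES(successor) - EF(current) = 26 - 20 = 6

6


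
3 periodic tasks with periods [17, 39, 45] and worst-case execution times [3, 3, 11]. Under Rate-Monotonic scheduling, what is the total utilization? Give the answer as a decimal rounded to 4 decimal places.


Compute individual utilizations (exact fractions):
  Task 1: C/T = 3/17 (approx. 0.1765)
  Task 2: C/T = 3/39 = 1/13 (approx. 0.0769)
  Task 3: C/T = 11/45 (approx. 0.2444)
Total utilization U = 3/17 + 1/13 + 11/45 = 4951/9945
Rounded to 4 decimal places: U = 0.4978
RM (Liu & Layland) bound for 3 tasks = 0.779763; compare with U = 4951/9945 (approx. 0.497838)
U <= bound, so schedulable by RM sufficient condition.

0.4978


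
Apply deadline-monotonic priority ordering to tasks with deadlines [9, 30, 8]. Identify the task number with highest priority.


Sort tasks by relative deadline (ascending):
  Task 3: deadline = 8
  Task 1: deadline = 9
  Task 2: deadline = 30
Priority order (highest first): [3, 1, 2]
Highest priority task = 3

3


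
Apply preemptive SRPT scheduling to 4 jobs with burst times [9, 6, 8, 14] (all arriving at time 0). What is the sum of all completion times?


Since all jobs arrive at t=0, SRPT equals SPT ordering.
SPT order: [6, 8, 9, 14]
Completion times:
  Job 1: p=6, C=6
  Job 2: p=8, C=14
  Job 3: p=9, C=23
  Job 4: p=14, C=37
Total completion time = 6 + 14 + 23 + 37 = 80

80


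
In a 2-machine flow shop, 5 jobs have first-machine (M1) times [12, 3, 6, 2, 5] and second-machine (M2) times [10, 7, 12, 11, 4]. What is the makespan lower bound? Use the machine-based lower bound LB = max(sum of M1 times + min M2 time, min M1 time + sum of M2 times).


LB1 = sum(M1 times) + min(M2 times) = 28 + 4 = 32
LB2 = min(M1 times) + sum(M2 times) = 2 + 44 = 46
Lower bound = max(LB1, LB2) = max(32, 46) = 46

46


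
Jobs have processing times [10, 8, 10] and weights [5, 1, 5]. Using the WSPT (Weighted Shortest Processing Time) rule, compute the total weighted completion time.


Compute p/w ratios and sort ascending (WSPT): [(10, 5), (10, 5), (8, 1)]
Compute weighted completion times:
  Job (p=10,w=5): C=10, w*C=5*10=50
  Job (p=10,w=5): C=20, w*C=5*20=100
  Job (p=8,w=1): C=28, w*C=1*28=28
Total weighted completion time = 178

178


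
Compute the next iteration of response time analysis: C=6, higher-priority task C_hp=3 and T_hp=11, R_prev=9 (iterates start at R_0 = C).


R_next = C + ceil(R_prev / T_hp) * C_hp
ceil(9 / 11) = ceil(0.8182) = 1
Interference = 1 * 3 = 3
R_next = 6 + 3 = 9
R_next = R_prev, so the iteration has converged (response time = 9).

9


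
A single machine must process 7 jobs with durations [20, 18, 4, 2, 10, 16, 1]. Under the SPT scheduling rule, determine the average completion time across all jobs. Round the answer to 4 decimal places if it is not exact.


Sort jobs by processing time (SPT order): [1, 2, 4, 10, 16, 18, 20]
Compute completion times sequentially:
  Job 1: processing = 1, completes at 1
  Job 2: processing = 2, completes at 3
  Job 3: processing = 4, completes at 7
  Job 4: processing = 10, completes at 17
  Job 5: processing = 16, completes at 33
  Job 6: processing = 18, completes at 51
  Job 7: processing = 20, completes at 71
Sum of completion times = 183
Average completion time = 183/7 = 26.1429

26.1429


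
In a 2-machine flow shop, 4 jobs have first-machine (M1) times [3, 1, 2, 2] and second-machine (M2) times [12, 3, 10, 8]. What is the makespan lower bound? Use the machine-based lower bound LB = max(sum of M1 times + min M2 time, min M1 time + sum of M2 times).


LB1 = sum(M1 times) + min(M2 times) = 8 + 3 = 11
LB2 = min(M1 times) + sum(M2 times) = 1 + 33 = 34
Lower bound = max(LB1, LB2) = max(11, 34) = 34

34


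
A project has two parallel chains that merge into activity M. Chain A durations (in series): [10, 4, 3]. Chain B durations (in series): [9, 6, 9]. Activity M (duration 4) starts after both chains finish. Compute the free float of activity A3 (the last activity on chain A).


ES(A3) = sum of predecessors on chain A = 14
EF(A3) = ES + duration = 14 + 3 = 17
Successor of A3 is M. ES(M) = max(sum(A), sum(B)) = max(17, 24) = 24
Free float = ES(successor) - EF(current) = 24 - 17 = 7

7


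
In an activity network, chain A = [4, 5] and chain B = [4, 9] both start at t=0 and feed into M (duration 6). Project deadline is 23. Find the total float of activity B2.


Forward pass: ES(B2) = sum of predecessors on chain B = 4
EF = ES + duration = 4 + 9 = 13
Backward pass: LF(M) = deadline = 23; LS(M) = 23 - 6 = 17
LF(B2) = LS(M) - sum(successors on chain B) = 17 - 0 = 17
LS = LF - duration = 17 - 9 = 8
Total float = LS - ES = 8 - 4 = 4

4


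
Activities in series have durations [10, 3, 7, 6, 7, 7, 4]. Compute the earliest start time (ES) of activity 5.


Activity 5 starts after activities 1 through 4 complete.
Predecessor durations: [10, 3, 7, 6]
ES = 10 + 3 + 7 + 6 = 26

26


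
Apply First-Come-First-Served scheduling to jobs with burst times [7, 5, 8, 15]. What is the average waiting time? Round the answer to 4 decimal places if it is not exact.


FCFS order (as given): [7, 5, 8, 15]
Waiting times:
  Job 1: wait = 0
  Job 2: wait = 7
  Job 3: wait = 12
  Job 4: wait = 20
Sum of waiting times = 39
Average waiting time = 39/4 = 9.75

9.75


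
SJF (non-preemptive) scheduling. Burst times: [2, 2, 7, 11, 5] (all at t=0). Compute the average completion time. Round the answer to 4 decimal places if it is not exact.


SJF order (ascending): [2, 2, 5, 7, 11]
Completion times:
  Job 1: burst=2, C=2
  Job 2: burst=2, C=4
  Job 3: burst=5, C=9
  Job 4: burst=7, C=16
  Job 5: burst=11, C=27
Average completion = 58/5 = 11.6

11.6


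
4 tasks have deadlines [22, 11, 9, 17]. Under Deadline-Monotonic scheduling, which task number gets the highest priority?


Sort tasks by relative deadline (ascending):
  Task 3: deadline = 9
  Task 2: deadline = 11
  Task 4: deadline = 17
  Task 1: deadline = 22
Priority order (highest first): [3, 2, 4, 1]
Highest priority task = 3

3


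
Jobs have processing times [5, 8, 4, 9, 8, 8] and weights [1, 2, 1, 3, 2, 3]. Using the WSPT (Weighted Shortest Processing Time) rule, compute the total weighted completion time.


Compute p/w ratios and sort ascending (WSPT): [(8, 3), (9, 3), (8, 2), (4, 1), (8, 2), (5, 1)]
Compute weighted completion times:
  Job (p=8,w=3): C=8, w*C=3*8=24
  Job (p=9,w=3): C=17, w*C=3*17=51
  Job (p=8,w=2): C=25, w*C=2*25=50
  Job (p=4,w=1): C=29, w*C=1*29=29
  Job (p=8,w=2): C=37, w*C=2*37=74
  Job (p=5,w=1): C=42, w*C=1*42=42
Total weighted completion time = 270

270


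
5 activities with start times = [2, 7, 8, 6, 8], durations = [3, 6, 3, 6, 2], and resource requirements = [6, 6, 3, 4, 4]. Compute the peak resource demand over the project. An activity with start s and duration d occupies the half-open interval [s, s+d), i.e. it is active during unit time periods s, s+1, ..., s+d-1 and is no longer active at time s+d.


Each activity i is active on [start_i, start_i + duration_i).
Compute total resource usage per time slot:
  t=0: active resources = [], total = 0
  t=1: active resources = [], total = 0
  t=2: active resources = [6], total = 6
  t=3: active resources = [6], total = 6
  t=4: active resources = [6], total = 6
  t=5: active resources = [], total = 0
  t=6: active resources = [4], total = 4
  t=7: active resources = [6, 4], total = 10
  t=8: active resources = [6, 3, 4, 4], total = 17
  t=9: active resources = [6, 3, 4, 4], total = 17
  t=10: active resources = [6, 3, 4], total = 13
  t=11: active resources = [6, 4], total = 10
  t=12: active resources = [6], total = 6
Peak resource demand = 17

17


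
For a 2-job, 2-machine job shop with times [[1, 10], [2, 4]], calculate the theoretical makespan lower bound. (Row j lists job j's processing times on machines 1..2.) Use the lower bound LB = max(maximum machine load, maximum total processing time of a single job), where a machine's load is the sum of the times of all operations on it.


Machine loads:
  Machine 1: 1 + 2 = 3
  Machine 2: 10 + 4 = 14
Max machine load = 14
Job totals:
  Job 1: 11
  Job 2: 6
Max job total = 11
Lower bound = max(14, 11) = 14

14


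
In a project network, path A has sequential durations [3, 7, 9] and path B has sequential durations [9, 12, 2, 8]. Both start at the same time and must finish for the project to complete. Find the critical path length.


Path A total = 3 + 7 + 9 = 19
Path B total = 9 + 12 + 2 + 8 = 31
Critical path = longest path = max(19, 31) = 31

31
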